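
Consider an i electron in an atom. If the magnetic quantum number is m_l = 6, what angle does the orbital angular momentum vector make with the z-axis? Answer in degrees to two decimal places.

θ ≈ 22.21°

The letter i corresponds to l = 6.
|L| = ℏ√(l(l+1)) = √42 ℏ.
L_z = m_l ℏ = 6ℏ.
cos θ = L_z/|L| = 6/√42, so θ ≈ 22.21°.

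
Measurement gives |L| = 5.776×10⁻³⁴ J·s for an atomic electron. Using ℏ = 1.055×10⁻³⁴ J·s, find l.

|L|/ℏ = (5.776×10⁻³⁴)/(1.055×10⁻³⁴) ≈ 5.475.
(|L|/ℏ)² = l(l+1) ≈ 29.97 ⇒ l = 5.

l = 5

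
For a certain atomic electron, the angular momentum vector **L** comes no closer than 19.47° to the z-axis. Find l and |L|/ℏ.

cos θ_min = l/√(l(l+1)) = √(l/(l+1)), so l/(l+1) = cos²(19.47°) = 0.8889.
l = cos²θ/sin²θ ≈ 8.
Then |L| = ℏ√(8·9) = 6√2 ℏ.

l = 8, |L| = 6√2 ℏ ≈ 8.485ℏ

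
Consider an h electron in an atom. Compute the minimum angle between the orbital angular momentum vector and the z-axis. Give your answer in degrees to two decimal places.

θ_min ≈ 24.09°

An h state has l = 5.
|L|² = l(l+1)ℏ² = 30ℏ², so |L| = √30 ℏ.
The smallest angle corresponds to the largest L_z, i.e. m_l = l = 5, giving L_z = 5ℏ.
cos θ_min = 5/√30, so θ_min ≈ 24.09°.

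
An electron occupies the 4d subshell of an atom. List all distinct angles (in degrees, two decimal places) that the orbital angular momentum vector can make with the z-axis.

θ ∈ {35.26°, 65.91°, 90.00°, 114.09°, 144.74°}

4d means n = 4, l = 2.
|L|² = l(l+1)ℏ² = 6ℏ², so |L| = √6 ℏ.
cos θ = m_l/√6 for each m_l ∈ {-2, -1, 0, 1, 2}.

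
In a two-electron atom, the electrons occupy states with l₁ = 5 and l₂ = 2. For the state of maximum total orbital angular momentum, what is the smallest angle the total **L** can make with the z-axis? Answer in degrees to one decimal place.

θ_min ≈ 20.7°

L runs from |5 − 2| = 3 to 5 + 2 = 7.
So L can be 3, 4, 5, 6, 7.
The maximum is L = 7, with |L_tot| = ℏ√(7·8) = 2√14 ℏ.
The minimum angle with z is arccos(7/√56) ≈ 20.7°.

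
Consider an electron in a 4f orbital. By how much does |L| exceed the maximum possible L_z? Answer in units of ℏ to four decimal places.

|L| − L_z,max ≈ 0.4641ℏ

4f means n = 4, l = 3.
|L| = 2√3 ℏ ≈ 3.4641ℏ, while L_z,max = lℏ = 3ℏ.
The difference is (2√3 − 3)ℏ ≈ 0.4641ℏ.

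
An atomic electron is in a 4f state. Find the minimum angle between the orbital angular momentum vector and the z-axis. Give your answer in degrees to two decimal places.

4f means n = 4, l = 3.
|L| = √(l(l+1)) ℏ = 2√3 ℏ.
The smallest angle corresponds to the largest L_z, i.e. m_l = l = 3, giving L_z = 3ℏ.
cos θ_min = 3/√12, so θ_min ≈ 30.00°.

θ_min ≈ 30.00°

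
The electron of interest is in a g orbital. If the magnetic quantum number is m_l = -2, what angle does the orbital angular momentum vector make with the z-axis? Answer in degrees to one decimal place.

θ ≈ 116.6°

For a g orbital, l = 4.
|L|² = l(l+1)ℏ² = 20ℏ², so |L| = 2√5 ℏ.
L_z = m_l ℏ = −2ℏ.
cos θ = L_z/|L| = -2/√20, so θ ≈ 116.6°.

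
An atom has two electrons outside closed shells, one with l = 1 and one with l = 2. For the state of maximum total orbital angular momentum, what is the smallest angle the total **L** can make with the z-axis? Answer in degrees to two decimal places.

θ_min ≈ 30.00°

Angular momentum addition gives L = |l₁ − l₂|, …, l₁ + l₂.
So L can be 1, 2, 3.
The maximum is L = 3, with |L_tot| = ℏ√(3·4) = 2√3 ℏ.
The minimum angle with z is arccos(3/√12) ≈ 30.00°.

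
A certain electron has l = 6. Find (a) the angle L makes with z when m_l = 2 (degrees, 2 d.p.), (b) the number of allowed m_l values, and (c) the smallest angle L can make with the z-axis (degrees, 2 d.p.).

For m_l = 2: cos θ = 2/√42, θ ≈ 72.02°.
There are 2l+1 = 13 values of m_l.
cos θ_min = 6/√42, so θ_min ≈ 22.21°.

θ(m_l=2) ≈ 72.02°; 13 values; θ_min ≈ 22.21°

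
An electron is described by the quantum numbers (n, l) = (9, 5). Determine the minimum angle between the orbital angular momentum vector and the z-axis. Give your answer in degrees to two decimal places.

θ_min ≈ 24.09°

|L| = ℏ√(l(l+1)) = √30 ℏ.
The smallest angle corresponds to the largest L_z, i.e. m_l = l = 5, giving L_z = 5ℏ.
cos θ_min = 5/√30, so θ_min ≈ 24.09°.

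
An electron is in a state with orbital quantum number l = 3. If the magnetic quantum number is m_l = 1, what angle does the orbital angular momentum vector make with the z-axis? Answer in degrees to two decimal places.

θ ≈ 73.22°

|L|² = l(l+1)ℏ² = 12ℏ², so |L| = 2√3 ℏ.
L_z = m_l ℏ = 1ℏ.
cos θ = L_z/|L| = 1/√12, so θ ≈ 73.22°.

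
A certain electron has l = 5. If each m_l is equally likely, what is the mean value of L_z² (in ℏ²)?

m_l ∈ {-5, -4, -3, -2, -1, 0, 1, 2, 3, 4, 5}.
Average of L_z² over 11 states: 110/11 ℏ² = 10 ℏ².

⟨L_z²⟩ = 10 ℏ²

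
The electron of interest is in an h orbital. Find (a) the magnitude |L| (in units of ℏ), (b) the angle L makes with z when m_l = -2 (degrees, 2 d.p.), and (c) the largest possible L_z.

H corresponds to l = 5.
|L| = ℏ√(5·6) = √30 ℏ ≈ 5.477ℏ.
For m_l = -2: cos θ = -2/√30, θ ≈ 111.42°.
L_z,max = lℏ = 5ℏ.

|L| = √30 ℏ ≈ 5.477ℏ; θ(m_l=-2) ≈ 111.42°; L_z,max = 5ℏ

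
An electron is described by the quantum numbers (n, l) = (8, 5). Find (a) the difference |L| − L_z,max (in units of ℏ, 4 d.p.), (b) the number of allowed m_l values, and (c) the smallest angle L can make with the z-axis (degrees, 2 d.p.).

|L|−L_z,max ≈ 0.4772ℏ; 11 values; θ_min ≈ 24.09°

|L| − L_z,max = (√30 − 5)ℏ ≈ 0.4772ℏ.
There are 2l+1 = 11 values of m_l.
cos θ_min = 5/√30, so θ_min ≈ 24.09°.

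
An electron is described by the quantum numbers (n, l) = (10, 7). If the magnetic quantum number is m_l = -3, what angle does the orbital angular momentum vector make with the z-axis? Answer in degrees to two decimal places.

|L|² = l(l+1)ℏ² = 56ℏ², so |L| = 2√14 ℏ.
L_z = m_l ℏ = −3ℏ.
cos θ = L_z/|L| = -3/√56, so θ ≈ 113.63°.

θ ≈ 113.63°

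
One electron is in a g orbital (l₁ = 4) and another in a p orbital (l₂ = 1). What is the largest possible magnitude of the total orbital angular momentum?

|L_tot|_max = √30 ℏ ≈ 5.477ℏ

The total orbital quantum number L ranges from |l₁ − l₂| to l₁ + l₂ in integer steps.
So L can be 3, 4, 5.
The largest magnitude corresponds to L = 5: |L_tot| = ℏ√(5·6) = √30 ℏ.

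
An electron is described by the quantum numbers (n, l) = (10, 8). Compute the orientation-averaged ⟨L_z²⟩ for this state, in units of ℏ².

⟨L_z²⟩ = 24 ℏ²

The allowed m_l values are -8, -7, -6, -5, -4, -3, -2, -1, 0, 1, 2, 3, 4, 5, 6, 7, 8.
⟨L_z²⟩ = ℏ²·(Σ m_l²)/(2l+1) = ℏ²·408/17 = 24ℏ².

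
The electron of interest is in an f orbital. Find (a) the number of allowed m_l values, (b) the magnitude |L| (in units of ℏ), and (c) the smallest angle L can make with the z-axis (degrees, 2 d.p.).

F corresponds to l = 3.
There are 2l+1 = 7 values of m_l.
|L| = ℏ√(3·4) = 2√3 ℏ ≈ 3.464ℏ.
cos θ_min = 3/√12, so θ_min ≈ 30.00°.

7 values; |L| = 2√3 ℏ ≈ 3.464ℏ; θ_min ≈ 30.00°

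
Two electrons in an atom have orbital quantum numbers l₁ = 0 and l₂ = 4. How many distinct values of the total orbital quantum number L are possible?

1

Angular momentum addition gives L = |l₁ − l₂|, …, l₁ + l₂.
Allowed values: L = 4.
That is 1 value.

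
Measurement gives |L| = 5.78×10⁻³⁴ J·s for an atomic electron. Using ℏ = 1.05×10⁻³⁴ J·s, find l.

l = 5

Dividing by ℏ: |L|/ℏ ≈ 5.505.
Set l(l+1) = 30.30; the integer solution is l = 5.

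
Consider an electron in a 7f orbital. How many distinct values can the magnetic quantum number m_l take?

7

The 7f subshell has l = 3.
The number of m_l values is 2l + 1 = 2·3 + 1 = 7.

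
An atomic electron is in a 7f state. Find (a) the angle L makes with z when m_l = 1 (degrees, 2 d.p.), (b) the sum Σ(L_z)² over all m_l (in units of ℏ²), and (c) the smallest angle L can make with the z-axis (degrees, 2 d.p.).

7f means n = 7, l = 3.
For m_l = 1: cos θ = 1/√12, θ ≈ 73.22°.
Σ m_l² = 28, so Σ(L_z)² = 28 ℏ².
cos θ_min = 3/√12, so θ_min ≈ 30.00°.

θ(m_l=1) ≈ 73.22°; Σ(L_z)² = 28 ℏ²; θ_min ≈ 30.00°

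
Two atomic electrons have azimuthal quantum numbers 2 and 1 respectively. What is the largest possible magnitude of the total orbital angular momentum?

L runs from |2 − 1| = 1 to 2 + 1 = 3.
Allowed values: L = 1, 2, 3.
The largest magnitude corresponds to L = 3: |L_tot| = ℏ√(3·4) = 2√3 ℏ.

|L_tot|_max = 2√3 ℏ ≈ 3.464ℏ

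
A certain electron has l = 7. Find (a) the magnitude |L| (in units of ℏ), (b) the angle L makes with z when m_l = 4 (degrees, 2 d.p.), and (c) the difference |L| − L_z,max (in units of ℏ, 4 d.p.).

|L| = ℏ√(7·8) = 2√14 ℏ ≈ 7.483ℏ.
For m_l = 4: cos θ = 4/√56, θ ≈ 57.69°.
|L| − L_z,max = (2√14 − 7)ℏ ≈ 0.4833ℏ.

|L| = 2√14 ℏ ≈ 7.483ℏ; θ(m_l=4) ≈ 57.69°; |L|−L_z,max ≈ 0.4833ℏ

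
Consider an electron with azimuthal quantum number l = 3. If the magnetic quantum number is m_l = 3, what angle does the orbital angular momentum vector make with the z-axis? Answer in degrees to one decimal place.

|L| = √(l(l+1)) ℏ = 2√3 ℏ.
L_z = m_l ℏ = 3ℏ.
cos θ = L_z/|L| = 3/√12, so θ ≈ 30.0°.

θ ≈ 30.0°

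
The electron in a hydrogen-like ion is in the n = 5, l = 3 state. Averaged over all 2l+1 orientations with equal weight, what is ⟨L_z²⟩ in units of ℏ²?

⟨L_z²⟩ = 4 ℏ²

m_l ∈ {-3, -2, -1, 0, 1, 2, 3}.
Average of L_z² over 7 states: 28/7 ℏ² = 4 ℏ².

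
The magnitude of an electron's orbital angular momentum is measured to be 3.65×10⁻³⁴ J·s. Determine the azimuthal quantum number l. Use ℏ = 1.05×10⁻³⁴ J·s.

l = 3

In units of ℏ, |L| ≈ 3.476.
l(l+1) ≈ 3.476² ≈ 12.08, so l = 3.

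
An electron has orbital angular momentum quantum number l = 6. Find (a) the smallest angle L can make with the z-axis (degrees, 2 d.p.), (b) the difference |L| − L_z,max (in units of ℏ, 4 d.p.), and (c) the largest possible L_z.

θ_min ≈ 22.21°; |L|−L_z,max ≈ 0.4807ℏ; L_z,max = 6ℏ

cos θ_min = 6/√42, so θ_min ≈ 22.21°.
|L| − L_z,max = (√42 − 6)ℏ ≈ 0.4807ℏ.
L_z,max = lℏ = 6ℏ.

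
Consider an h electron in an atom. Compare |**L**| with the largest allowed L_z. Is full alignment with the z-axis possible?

No: L_z,max = 5ℏ < |L| = √30 ℏ ≈ 5.477ℏ

For an h orbital, l = 5.
|L| = √30 ℏ ≈ 5.4772ℏ, while L_z,max = lℏ = 5ℏ.
Since |L| > L_z,max, the vector can never point exactly along z; the closest it comes is θ_min = arccos(5/√30) ≈ 24.1°.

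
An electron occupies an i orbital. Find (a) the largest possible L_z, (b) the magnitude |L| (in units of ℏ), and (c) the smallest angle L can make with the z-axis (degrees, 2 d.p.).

The letter i corresponds to l = 6.
L_z,max = lℏ = 6ℏ.
|L| = ℏ√(6·7) = √42 ℏ ≈ 6.481ℏ.
cos θ_min = 6/√42, so θ_min ≈ 22.21°.

L_z,max = 6ℏ; |L| = √42 ℏ ≈ 6.481ℏ; θ_min ≈ 22.21°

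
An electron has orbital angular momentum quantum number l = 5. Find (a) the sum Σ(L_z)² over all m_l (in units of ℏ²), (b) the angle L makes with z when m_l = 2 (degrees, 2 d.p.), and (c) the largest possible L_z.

Σ m_l² = 110, so Σ(L_z)² = 110 ℏ².
For m_l = 2: cos θ = 2/√30, θ ≈ 68.58°.
L_z,max = lℏ = 5ℏ.

Σ(L_z)² = 110 ℏ²; θ(m_l=2) ≈ 68.58°; L_z,max = 5ℏ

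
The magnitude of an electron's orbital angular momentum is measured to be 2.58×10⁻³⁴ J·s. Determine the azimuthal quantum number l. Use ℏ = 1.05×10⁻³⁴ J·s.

Dividing by ℏ: |L|/ℏ ≈ 2.457.
(|L|/ℏ)² = l(l+1) ≈ 6.04 ⇒ l = 2.

l = 2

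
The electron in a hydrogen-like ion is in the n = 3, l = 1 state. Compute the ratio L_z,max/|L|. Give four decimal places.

L_z,max/|L| = 0.7071

|L| = √2 ℏ ≈ 1.4142ℏ, while L_z,max = lℏ = 1ℏ.
L_z,max/|L| = 1/√2 = 0.7071.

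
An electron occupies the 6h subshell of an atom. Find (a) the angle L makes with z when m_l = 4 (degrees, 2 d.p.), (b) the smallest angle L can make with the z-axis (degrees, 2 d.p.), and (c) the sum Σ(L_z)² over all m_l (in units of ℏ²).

θ(m_l=4) ≈ 43.09°; θ_min ≈ 24.09°; Σ(L_z)² = 110 ℏ²

For 6h, l = 5.
For m_l = 4: cos θ = 4/√30, θ ≈ 43.09°.
cos θ_min = 5/√30, so θ_min ≈ 24.09°.
Σ m_l² = 110, so Σ(L_z)² = 110 ℏ².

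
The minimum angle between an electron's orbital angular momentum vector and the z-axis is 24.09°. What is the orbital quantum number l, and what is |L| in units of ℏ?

l = 5, |L| = √30 ℏ ≈ 5.477ℏ

At minimum angle, m_l = l, so cos θ = l/√(l(l+1)); cos²θ = l/(l+1) = 0.8334.
Thus l = 0.8334/(1 − 0.8334) ≈ 5.
Then |L| = ℏ√(5·6) = √30 ℏ.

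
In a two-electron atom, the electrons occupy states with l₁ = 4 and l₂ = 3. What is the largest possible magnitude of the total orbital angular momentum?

Angular momentum addition gives L = |l₁ − l₂|, …, l₁ + l₂.
L ∈ {1, 2, 3, 4, 5, 6, 7}.
The largest magnitude corresponds to L = 7: |L_tot| = ℏ√(7·8) = 2√14 ℏ.

|L_tot|_max = 2√14 ℏ ≈ 7.483ℏ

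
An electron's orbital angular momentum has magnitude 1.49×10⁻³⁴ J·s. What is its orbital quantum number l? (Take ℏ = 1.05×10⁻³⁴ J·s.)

|L|/ℏ = (1.49×10⁻³⁴)/(1.05×10⁻³⁴) ≈ 1.419.
(|L|/ℏ)² = l(l+1) ≈ 2.01 ⇒ l = 1.

l = 1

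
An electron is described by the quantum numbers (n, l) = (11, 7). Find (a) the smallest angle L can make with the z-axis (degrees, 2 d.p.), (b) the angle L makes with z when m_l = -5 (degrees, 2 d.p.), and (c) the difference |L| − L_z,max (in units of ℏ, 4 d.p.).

cos θ_min = 7/√56, so θ_min ≈ 20.70°.
For m_l = -5: cos θ = -5/√56, θ ≈ 131.92°.
|L| − L_z,max = (2√14 − 7)ℏ ≈ 0.4833ℏ.

θ_min ≈ 20.70°; θ(m_l=-5) ≈ 131.92°; |L|−L_z,max ≈ 0.4833ℏ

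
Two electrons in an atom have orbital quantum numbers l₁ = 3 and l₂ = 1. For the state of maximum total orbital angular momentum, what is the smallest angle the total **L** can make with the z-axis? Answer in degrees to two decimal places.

The total orbital quantum number L ranges from |l₁ − l₂| to l₁ + l₂ in integer steps.
Allowed values: L = 2, 3, 4.
The maximum is L = 4, with |L_tot| = ℏ√(4·5) = 2√5 ℏ.
The minimum angle with z is arccos(4/√20) ≈ 26.57°.

θ_min ≈ 26.57°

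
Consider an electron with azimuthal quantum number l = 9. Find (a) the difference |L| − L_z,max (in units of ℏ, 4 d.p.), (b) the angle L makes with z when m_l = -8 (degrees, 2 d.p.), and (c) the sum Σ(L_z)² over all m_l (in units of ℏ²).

|L|−L_z,max ≈ 0.4868ℏ; θ(m_l=-8) ≈ 147.49°; Σ(L_z)² = 570 ℏ²

|L| − L_z,max = (3√10 − 9)ℏ ≈ 0.4868ℏ.
For m_l = -8: cos θ = -8/√90, θ ≈ 147.49°.
Σ m_l² = 570, so Σ(L_z)² = 570 ℏ².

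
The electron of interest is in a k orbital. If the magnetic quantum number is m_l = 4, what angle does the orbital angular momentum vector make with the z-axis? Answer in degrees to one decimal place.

K corresponds to l = 7.
|L| = ℏ√(l(l+1)) = 2√14 ℏ.
L_z = m_l ℏ = 4ℏ.
cos θ = L_z/|L| = 4/√56, so θ ≈ 57.7°.

θ ≈ 57.7°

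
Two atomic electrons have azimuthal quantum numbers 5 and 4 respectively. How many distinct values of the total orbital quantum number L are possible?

The total orbital quantum number L ranges from |l₁ − l₂| to l₁ + l₂ in integer steps.
Allowed values: L = 1, 2, 3, 4, 5, 6, 7, 8, 9.
That is 9 values.

9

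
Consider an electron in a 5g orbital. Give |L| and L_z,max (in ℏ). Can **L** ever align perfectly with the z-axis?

For 5g, l = 4.
|L| = 2√5 ℏ ≈ 4.4721ℏ, while L_z,max = lℏ = 4ℏ.
Since |L| > L_z,max, the vector can never point exactly along z; the closest it comes is θ_min = arccos(4/√20) ≈ 26.6°.

No: L_z,max = 4ℏ < |L| = 2√5 ℏ ≈ 4.472ℏ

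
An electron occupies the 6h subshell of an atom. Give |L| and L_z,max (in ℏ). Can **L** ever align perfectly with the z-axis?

No: L_z,max = 5ℏ < |L| = √30 ℏ ≈ 5.477ℏ

6h means n = 6, l = 5.
|L| = √30 ℏ ≈ 5.4772ℏ, while L_z,max = lℏ = 5ℏ.
Since |L| > L_z,max, the vector can never point exactly along z; the closest it comes is θ_min = arccos(5/√30) ≈ 24.1°.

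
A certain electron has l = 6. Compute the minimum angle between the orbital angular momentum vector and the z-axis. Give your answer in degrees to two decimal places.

|L| = ℏ√(l(l+1)) = √42 ℏ.
The smallest angle corresponds to the largest L_z, i.e. m_l = l = 6, giving L_z = 6ℏ.
cos θ_min = 6/√42, so θ_min ≈ 22.21°.

θ_min ≈ 22.21°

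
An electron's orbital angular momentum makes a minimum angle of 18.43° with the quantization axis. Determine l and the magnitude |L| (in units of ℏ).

l = 9, |L| = 3√10 ℏ ≈ 9.487ℏ

cos²θ_min = l/(l+1) = 0.9001.
Thus l = 0.9001/(1 − 0.9001) ≈ 9.
Then |L| = ℏ√(9·10) = 3√10 ℏ.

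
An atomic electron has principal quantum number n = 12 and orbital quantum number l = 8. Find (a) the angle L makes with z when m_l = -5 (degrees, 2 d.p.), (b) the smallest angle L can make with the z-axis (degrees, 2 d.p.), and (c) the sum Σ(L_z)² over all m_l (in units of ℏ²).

θ(m_l=-5) ≈ 126.10°; θ_min ≈ 19.47°; Σ(L_z)² = 408 ℏ²

For m_l = -5: cos θ = -5/√72, θ ≈ 126.10°.
cos θ_min = 8/√72, so θ_min ≈ 19.47°.
Σ m_l² = 408, so Σ(L_z)² = 408 ℏ².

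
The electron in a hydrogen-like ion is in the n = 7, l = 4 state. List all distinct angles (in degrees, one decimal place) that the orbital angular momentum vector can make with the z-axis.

θ ∈ {26.6°, 47.9°, 63.4°, 77.1°, 90.0°, 102.9°, 116.6°, 132.1°, 153.4°}

|L| = √(l(l+1)) ℏ = 2√5 ℏ.
cos θ = m_l/√20 for each m_l ∈ {-4, -3, -2, -1, 0, 1, 2, 3, 4}.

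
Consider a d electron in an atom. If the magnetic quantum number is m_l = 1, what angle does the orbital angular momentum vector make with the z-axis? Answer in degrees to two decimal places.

θ ≈ 65.91°

For a d orbital, l = 2.
|L|² = l(l+1)ℏ² = 6ℏ², so |L| = √6 ℏ.
L_z = m_l ℏ = 1ℏ.
cos θ = L_z/|L| = 1/√6, so θ ≈ 65.91°.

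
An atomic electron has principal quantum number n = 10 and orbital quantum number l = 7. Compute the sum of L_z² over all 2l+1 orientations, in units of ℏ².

m_l ∈ {-7, -6, -5, -4, -3, -2, -1, 0, 1, 2, 3, 4, 5, 6, 7}.
Σ m_l² = l(l+1)(2l+1)/3 = 7·8·15/3 = 280.

Σ(L_z)² = 280 ℏ²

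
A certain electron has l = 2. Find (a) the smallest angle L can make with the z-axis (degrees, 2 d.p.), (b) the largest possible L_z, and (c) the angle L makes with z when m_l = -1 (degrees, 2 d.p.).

θ_min ≈ 35.26°; L_z,max = 2ℏ; θ(m_l=-1) ≈ 114.09°

cos θ_min = 2/√6, so θ_min ≈ 35.26°.
L_z,max = lℏ = 2ℏ.
For m_l = -1: cos θ = -1/√6, θ ≈ 114.09°.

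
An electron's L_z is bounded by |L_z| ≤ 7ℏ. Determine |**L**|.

|L| = 2√14 ℏ ≈ 7.483ℏ

The maximum L_z equals lℏ, giving l = 7.
Then |L| = ℏ√(7·8) = 2√14 ℏ.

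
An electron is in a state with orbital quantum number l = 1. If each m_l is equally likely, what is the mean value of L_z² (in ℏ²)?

⟨L_z²⟩ = 0.6667 ℏ²

m_l runs from −1 to 1, i.e. {-1, 0, 1}.
⟨L_z²⟩ = ℏ²·(Σ m_l²)/(2l+1) = ℏ²·2/3 = 0.6667ℏ².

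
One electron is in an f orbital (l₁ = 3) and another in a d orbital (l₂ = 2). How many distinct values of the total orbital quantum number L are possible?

5

L runs from |3 − 2| = 1 to 3 + 2 = 5.
L ∈ {1, 2, 3, 4, 5}.
That is 5 values.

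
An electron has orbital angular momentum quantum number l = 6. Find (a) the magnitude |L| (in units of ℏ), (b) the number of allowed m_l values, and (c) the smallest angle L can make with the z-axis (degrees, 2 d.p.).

|L| = √42 ℏ ≈ 6.481ℏ; 13 values; θ_min ≈ 22.21°

|L| = ℏ√(6·7) = √42 ℏ ≈ 6.481ℏ.
There are 2l+1 = 13 values of m_l.
cos θ_min = 6/√42, so θ_min ≈ 22.21°.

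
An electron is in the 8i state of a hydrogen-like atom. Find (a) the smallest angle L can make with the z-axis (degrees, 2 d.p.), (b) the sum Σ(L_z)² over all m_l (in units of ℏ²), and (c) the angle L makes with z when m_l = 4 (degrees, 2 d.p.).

For 8i, l = 6.
cos θ_min = 6/√42, so θ_min ≈ 22.21°.
Σ m_l² = 182, so Σ(L_z)² = 182 ℏ².
For m_l = 4: cos θ = 4/√42, θ ≈ 51.89°.

θ_min ≈ 22.21°; Σ(L_z)² = 182 ℏ²; θ(m_l=4) ≈ 51.89°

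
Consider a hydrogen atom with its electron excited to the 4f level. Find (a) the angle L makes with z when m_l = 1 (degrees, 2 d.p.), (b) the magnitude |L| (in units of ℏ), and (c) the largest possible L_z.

θ(m_l=1) ≈ 73.22°; |L| = 2√3 ℏ ≈ 3.464ℏ; L_z,max = 3ℏ

The 4f level has l = 3.
For m_l = 1: cos θ = 1/√12, θ ≈ 73.22°.
|L| = ℏ√(3·4) = 2√3 ℏ ≈ 3.464ℏ.
L_z,max = lℏ = 3ℏ.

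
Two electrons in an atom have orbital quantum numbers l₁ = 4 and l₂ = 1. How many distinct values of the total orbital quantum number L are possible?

By the triangle rule, |l₁ − l₂| ≤ L ≤ l₁ + l₂.
So L can be 3, 4, 5.
That is 3 values.

3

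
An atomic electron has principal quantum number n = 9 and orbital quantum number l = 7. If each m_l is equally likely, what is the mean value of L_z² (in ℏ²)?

m_l runs from −7 to 7, i.e. {-7, -6, -5, -4, -3, -2, -1, 0, 1, 2, 3, 4, 5, 6, 7}.
Average of L_z² over 15 states: 280/15 ℏ² = 18.67 ℏ².

⟨L_z²⟩ = 18.67 ℏ²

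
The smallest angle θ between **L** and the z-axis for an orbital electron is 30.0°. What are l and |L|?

At minimum angle, m_l = l, so cos θ = l/√(l(l+1)); cos²θ = l/(l+1) = 0.7500.
l = cos²θ/sin²θ ≈ 3.
Then |L| = ℏ√(3·4) = 2√3 ℏ.

l = 3, |L| = 2√3 ℏ ≈ 3.464ℏ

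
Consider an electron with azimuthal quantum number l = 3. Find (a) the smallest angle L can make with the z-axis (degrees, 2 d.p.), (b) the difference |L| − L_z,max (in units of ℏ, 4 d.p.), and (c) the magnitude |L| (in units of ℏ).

cos θ_min = 3/√12, so θ_min ≈ 30.00°.
|L| − L_z,max = (2√3 − 3)ℏ ≈ 0.4641ℏ.
|L| = ℏ√(3·4) = 2√3 ℏ ≈ 3.464ℏ.

θ_min ≈ 30.00°; |L|−L_z,max ≈ 0.4641ℏ; |L| = 2√3 ℏ ≈ 3.464ℏ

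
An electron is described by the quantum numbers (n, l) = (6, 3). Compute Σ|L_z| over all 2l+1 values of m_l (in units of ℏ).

m_l ∈ {-3, -2, -1, 0, 1, 2, 3}.
Σ|m_l| = 2·3(3+1)/2 = 12.

Σ|L_z| = 12 ℏ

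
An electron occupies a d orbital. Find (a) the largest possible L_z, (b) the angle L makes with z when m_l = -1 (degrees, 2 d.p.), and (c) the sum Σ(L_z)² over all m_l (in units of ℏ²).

L_z,max = 2ℏ; θ(m_l=-1) ≈ 114.09°; Σ(L_z)² = 10 ℏ²

A d state has l = 2.
L_z,max = lℏ = 2ℏ.
For m_l = -1: cos θ = -1/√6, θ ≈ 114.09°.
Σ m_l² = 10, so Σ(L_z)² = 10 ℏ².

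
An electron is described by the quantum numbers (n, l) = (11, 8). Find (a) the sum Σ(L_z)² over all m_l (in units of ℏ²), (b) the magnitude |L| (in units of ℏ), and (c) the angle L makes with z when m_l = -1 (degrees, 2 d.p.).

Σ(L_z)² = 408 ℏ²; |L| = 6√2 ℏ ≈ 8.485ℏ; θ(m_l=-1) ≈ 96.77°

Σ m_l² = 408, so Σ(L_z)² = 408 ℏ².
|L| = ℏ√(8·9) = 6√2 ℏ ≈ 8.485ℏ.
For m_l = -1: cos θ = -1/√72, θ ≈ 96.77°.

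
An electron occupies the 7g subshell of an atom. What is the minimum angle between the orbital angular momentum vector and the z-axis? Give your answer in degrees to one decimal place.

7g means n = 7, l = 4.
|L|² = l(l+1)ℏ² = 20ℏ², so |L| = 2√5 ℏ.
The smallest angle corresponds to the largest L_z, i.e. m_l = l = 4, giving L_z = 4ℏ.
cos θ_min = 4/√20, so θ_min ≈ 26.6°.

θ_min ≈ 26.6°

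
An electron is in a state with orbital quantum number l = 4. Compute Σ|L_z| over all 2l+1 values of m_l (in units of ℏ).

m_l ∈ {-4, -3, -2, -1, 0, 1, 2, 3, 4}.
Σ|m_l| = 2·4(4+1)/2 = 20.

Σ|L_z| = 20 ℏ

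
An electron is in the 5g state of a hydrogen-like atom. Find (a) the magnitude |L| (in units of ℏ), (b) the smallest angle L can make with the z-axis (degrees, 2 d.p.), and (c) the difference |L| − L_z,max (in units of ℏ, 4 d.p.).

|L| = 2√5 ℏ ≈ 4.472ℏ; θ_min ≈ 26.57°; |L|−L_z,max ≈ 0.4721ℏ

The 5g subshell has l = 4.
|L| = ℏ√(4·5) = 2√5 ℏ ≈ 4.472ℏ.
cos θ_min = 4/√20, so θ_min ≈ 26.57°.
|L| − L_z,max = (2√5 − 4)ℏ ≈ 0.4721ℏ.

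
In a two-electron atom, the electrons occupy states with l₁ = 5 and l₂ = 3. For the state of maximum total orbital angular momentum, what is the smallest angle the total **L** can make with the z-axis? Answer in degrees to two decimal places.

θ_min ≈ 19.47°

Angular momentum addition gives L = |l₁ − l₂|, …, l₁ + l₂.
L ∈ {2, 3, 4, 5, 6, 7, 8}.
The maximum is L = 8, with |L_tot| = ℏ√(8·9) = 6√2 ℏ.
The minimum angle with z is arccos(8/√72) ≈ 19.47°.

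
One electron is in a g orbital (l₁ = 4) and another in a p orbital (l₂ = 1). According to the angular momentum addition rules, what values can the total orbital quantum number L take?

L = 3, 4, 5

L runs from |4 − 1| = 3 to 4 + 1 = 5.
So L can be 3, 4, 5.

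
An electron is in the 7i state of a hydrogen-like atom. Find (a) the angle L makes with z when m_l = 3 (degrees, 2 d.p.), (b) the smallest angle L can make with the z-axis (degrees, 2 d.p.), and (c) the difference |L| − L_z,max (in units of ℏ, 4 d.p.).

7i means n = 7, l = 6.
For m_l = 3: cos θ = 3/√42, θ ≈ 62.42°.
cos θ_min = 6/√42, so θ_min ≈ 22.21°.
|L| − L_z,max = (√42 − 6)ℏ ≈ 0.4807ℏ.

θ(m_l=3) ≈ 62.42°; θ_min ≈ 22.21°; |L|−L_z,max ≈ 0.4807ℏ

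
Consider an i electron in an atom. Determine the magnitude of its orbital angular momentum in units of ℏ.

An i state has l = 6.
|L| = ℏ√(l(l+1)) = ℏ√(6·7) = √42 ℏ

|L| = √42 ℏ ≈ 6.481ℏ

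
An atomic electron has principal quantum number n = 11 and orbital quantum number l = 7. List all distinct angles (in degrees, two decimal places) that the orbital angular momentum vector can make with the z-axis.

θ ∈ {20.70°, 36.70°, 48.08°, 57.69°, 66.37°, 74.50°, 82.32°, 90.00°, 97.68°, 105.50°, 113.63°, 122.31°, 131.92°, 143.30°, 159.30°}

|L| = √(l(l+1)) ℏ = 2√14 ℏ.
cos θ = m_l/√56 for each m_l ∈ {-7, -6, -5, -4, -3, -2, -1, 0, 1, 2, 3, 4, 5, 6, 7}.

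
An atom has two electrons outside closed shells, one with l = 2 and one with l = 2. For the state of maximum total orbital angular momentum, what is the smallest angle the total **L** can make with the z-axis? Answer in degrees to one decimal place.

θ_min ≈ 26.6°

L runs from |2 − 2| = 0 to 2 + 2 = 4.
L ∈ {0, 1, 2, 3, 4}.
The maximum is L = 4, with |L_tot| = ℏ√(4·5) = 2√5 ℏ.
The minimum angle with z is arccos(4/√20) ≈ 26.6°.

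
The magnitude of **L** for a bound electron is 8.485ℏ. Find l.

Since |L|² = l(l+1)ℏ², l(l+1) = 72.
The positive root is l = 8.

l = 8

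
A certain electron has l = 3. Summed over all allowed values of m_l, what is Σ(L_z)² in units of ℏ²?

Σ(L_z)² = 28 ℏ²

The allowed m_l values are -3, -2, -1, 0, 1, 2, 3.
Σ m_l² = 2·(1 + 4 + 9) = 28.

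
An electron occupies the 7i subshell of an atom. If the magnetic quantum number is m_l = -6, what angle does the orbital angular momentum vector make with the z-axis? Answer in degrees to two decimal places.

The 7i subshell has l = 6.
|L| = ℏ√(l(l+1)) = √42 ℏ.
L_z = m_l ℏ = −6ℏ.
cos θ = L_z/|L| = -6/√42, so θ ≈ 157.79°.

θ ≈ 157.79°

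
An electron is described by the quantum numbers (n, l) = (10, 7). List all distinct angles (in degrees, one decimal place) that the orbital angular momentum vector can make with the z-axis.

θ ∈ {20.7°, 36.7°, 48.1°, 57.7°, 66.4°, 74.5°, 82.3°, 90.0°, 97.7°, 105.5°, 113.6°, 122.3°, 131.9°, 143.3°, 159.3°}

|L| = ℏ√(l(l+1)) = 2√14 ℏ.
cos θ = m_l/√56 for each m_l ∈ {-7, -6, -5, -4, -3, -2, -1, 0, 1, 2, 3, 4, 5, 6, 7}.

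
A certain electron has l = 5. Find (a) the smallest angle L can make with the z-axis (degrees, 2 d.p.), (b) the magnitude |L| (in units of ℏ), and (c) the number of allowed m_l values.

cos θ_min = 5/√30, so θ_min ≈ 24.09°.
|L| = ℏ√(5·6) = √30 ℏ ≈ 5.477ℏ.
There are 2l+1 = 11 values of m_l.

θ_min ≈ 24.09°; |L| = √30 ℏ ≈ 5.477ℏ; 11 values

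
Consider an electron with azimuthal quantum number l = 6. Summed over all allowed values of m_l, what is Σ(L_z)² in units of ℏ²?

Σ(L_z)² = 182 ℏ²

m_l runs from −6 to 6, i.e. {-6, -5, -4, -3, -2, -1, 0, 1, 2, 3, 4, 5, 6}.
Summing m² from −6 to 6: Σ m_l² = 182.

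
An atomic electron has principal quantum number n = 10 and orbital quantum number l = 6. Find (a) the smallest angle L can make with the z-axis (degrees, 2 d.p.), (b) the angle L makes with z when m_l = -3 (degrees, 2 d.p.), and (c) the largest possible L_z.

cos θ_min = 6/√42, so θ_min ≈ 22.21°.
For m_l = -3: cos θ = -3/√42, θ ≈ 117.58°.
L_z,max = lℏ = 6ℏ.

θ_min ≈ 22.21°; θ(m_l=-3) ≈ 117.58°; L_z,max = 6ℏ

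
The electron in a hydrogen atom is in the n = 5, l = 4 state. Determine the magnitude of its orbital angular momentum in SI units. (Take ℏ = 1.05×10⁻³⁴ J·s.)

|L| = ℏ√(l(l+1)) = ℏ√(4·5) = 2√5 ℏ
Numerically, |L| = 4.472 × (1.05×10⁻³⁴ J·s) = 4.70×10⁻³⁴ J·s.

|L| = 4.70×10⁻³⁴ J·s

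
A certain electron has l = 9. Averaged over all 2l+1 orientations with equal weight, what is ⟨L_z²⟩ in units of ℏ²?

m_l ∈ {-9, -8, -7, -6, -5, -4, -3, -2, -1, 0, 1, 2, 3, 4, 5, 6, 7, 8, 9}.
Average of L_z² over 19 states: 570/19 ℏ² = 30 ℏ².

⟨L_z²⟩ = 30 ℏ²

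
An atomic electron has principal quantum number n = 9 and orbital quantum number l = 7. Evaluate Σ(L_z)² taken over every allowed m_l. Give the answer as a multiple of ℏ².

Σ(L_z)² = 280 ℏ²

m_l ∈ {-7, -6, -5, -4, -3, -2, -1, 0, 1, 2, 3, 4, 5, 6, 7}.
Summing m² from −7 to 7: Σ m_l² = 280.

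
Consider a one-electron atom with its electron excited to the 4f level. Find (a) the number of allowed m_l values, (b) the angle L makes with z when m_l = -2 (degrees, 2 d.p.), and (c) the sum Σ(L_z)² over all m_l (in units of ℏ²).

The 4f level has l = 3.
There are 2l+1 = 7 values of m_l.
For m_l = -2: cos θ = -2/√12, θ ≈ 125.26°.
Σ m_l² = 28, so Σ(L_z)² = 28 ℏ².

7 values; θ(m_l=-2) ≈ 125.26°; Σ(L_z)² = 28 ℏ²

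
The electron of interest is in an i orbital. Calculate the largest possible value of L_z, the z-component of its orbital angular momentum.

L_z,max = 6ℏ

The letter i corresponds to l = 6.
L_z = m_l ℏ with m_l ∈ {−6, …, 6}; the maximum is m_l = 6.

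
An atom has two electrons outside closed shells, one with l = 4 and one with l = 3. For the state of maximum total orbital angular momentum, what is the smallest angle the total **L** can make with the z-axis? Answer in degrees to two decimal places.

θ_min ≈ 20.70°

By the triangle rule, |l₁ − l₂| ≤ L ≤ l₁ + l₂.
So L can be 1, 2, 3, 4, 5, 6, 7.
The maximum is L = 7, with |L_tot| = ℏ√(7·8) = 2√14 ℏ.
The minimum angle with z is arccos(7/√56) ≈ 20.70°.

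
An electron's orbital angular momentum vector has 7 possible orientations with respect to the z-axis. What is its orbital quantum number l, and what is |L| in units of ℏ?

Since there are 2l+1 = 7 values of m_l, l = 3.
Then |L| = √(l(l+1)) ℏ = 2√3 ℏ.

l = 3, |L| = 2√3 ℏ ≈ 3.464ℏ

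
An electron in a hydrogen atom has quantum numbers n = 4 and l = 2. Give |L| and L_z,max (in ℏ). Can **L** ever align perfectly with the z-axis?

No: L_z,max = 2ℏ < |L| = √6 ℏ ≈ 2.449ℏ

|L| = √6 ℏ ≈ 2.4495ℏ, while L_z,max = lℏ = 2ℏ.
Since |L| > L_z,max, the vector can never point exactly along z; the closest it comes is θ_min = arccos(2/√6) ≈ 35.3°.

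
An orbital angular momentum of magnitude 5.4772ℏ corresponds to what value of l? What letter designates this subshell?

l = 5 (h orbital)

Since |L|² = l(l+1)ℏ², l(l+1) = 30.
Solving: l = 5.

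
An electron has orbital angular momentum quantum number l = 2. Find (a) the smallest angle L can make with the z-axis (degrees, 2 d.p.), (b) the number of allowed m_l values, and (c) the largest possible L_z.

θ_min ≈ 35.26°; 5 values; L_z,max = 2ℏ

cos θ_min = 2/√6, so θ_min ≈ 35.26°.
There are 2l+1 = 5 values of m_l.
L_z,max = lℏ = 2ℏ.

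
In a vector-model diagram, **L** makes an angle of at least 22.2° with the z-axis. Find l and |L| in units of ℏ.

cos θ_min = l/√(l(l+1)) = √(l/(l+1)), so l/(l+1) = cos²(22.2°) = 0.8572.
Thus l = 0.8572/(1 − 0.8572) ≈ 6.
Then |L| = ℏ√(6·7) = √42 ℏ.

l = 6, |L| = √42 ℏ ≈ 6.481ℏ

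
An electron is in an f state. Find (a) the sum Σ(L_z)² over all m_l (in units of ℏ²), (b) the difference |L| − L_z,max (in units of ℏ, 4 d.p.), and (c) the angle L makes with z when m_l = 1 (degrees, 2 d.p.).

Σ(L_z)² = 28 ℏ²; |L|−L_z,max ≈ 0.4641ℏ; θ(m_l=1) ≈ 73.22°

For an f orbital, l = 3.
Σ m_l² = 28, so Σ(L_z)² = 28 ℏ².
|L| − L_z,max = (2√3 − 3)ℏ ≈ 0.4641ℏ.
For m_l = 1: cos θ = 1/√12, θ ≈ 73.22°.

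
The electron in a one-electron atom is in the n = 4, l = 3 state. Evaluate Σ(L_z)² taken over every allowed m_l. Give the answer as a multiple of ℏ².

The allowed m_l values are -3, -2, -1, 0, 1, 2, 3.
Summing m² from −3 to 3: Σ m_l² = 28.

Σ(L_z)² = 28 ℏ²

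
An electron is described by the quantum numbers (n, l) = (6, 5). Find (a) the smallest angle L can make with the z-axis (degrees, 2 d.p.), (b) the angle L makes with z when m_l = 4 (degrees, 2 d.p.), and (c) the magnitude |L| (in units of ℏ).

θ_min ≈ 24.09°; θ(m_l=4) ≈ 43.09°; |L| = √30 ℏ ≈ 5.477ℏ

cos θ_min = 5/√30, so θ_min ≈ 24.09°.
For m_l = 4: cos θ = 4/√30, θ ≈ 43.09°.
|L| = ℏ√(5·6) = √30 ℏ ≈ 5.477ℏ.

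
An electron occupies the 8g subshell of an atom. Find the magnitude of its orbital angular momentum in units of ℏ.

The 8g subshell has l = 4.
|L| = ℏ√(l(l+1)) = ℏ√(4·5) = 2√5 ℏ

|L| = 2√5 ℏ ≈ 4.472ℏ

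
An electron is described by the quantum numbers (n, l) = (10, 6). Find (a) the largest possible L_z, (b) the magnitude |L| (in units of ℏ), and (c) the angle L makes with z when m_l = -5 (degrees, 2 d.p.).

L_z,max = 6ℏ; |L| = √42 ℏ ≈ 6.481ℏ; θ(m_l=-5) ≈ 140.49°

L_z,max = lℏ = 6ℏ.
|L| = ℏ√(6·7) = √42 ℏ ≈ 6.481ℏ.
For m_l = -5: cos θ = -5/√42, θ ≈ 140.49°.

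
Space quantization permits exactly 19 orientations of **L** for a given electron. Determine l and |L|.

2l + 1 = 19 ⇒ l = 9.
Then |L| = √(l(l+1)) ℏ = 3√10 ℏ.

l = 9, |L| = 3√10 ℏ ≈ 9.487ℏ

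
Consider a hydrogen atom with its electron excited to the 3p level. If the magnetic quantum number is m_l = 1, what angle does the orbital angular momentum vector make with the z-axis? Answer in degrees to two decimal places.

θ ≈ 45.00°

The 3p level has l = 1.
|L| = √(l(l+1)) ℏ = √2 ℏ.
L_z = m_l ℏ = 1ℏ.
cos θ = L_z/|L| = 1/√2, so θ ≈ 45.00°.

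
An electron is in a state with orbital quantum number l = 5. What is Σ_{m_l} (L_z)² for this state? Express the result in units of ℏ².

The allowed m_l values are -5, -4, -3, -2, -1, 0, 1, 2, 3, 4, 5.
Summing m² from −5 to 5: Σ m_l² = 110.

Σ(L_z)² = 110 ℏ²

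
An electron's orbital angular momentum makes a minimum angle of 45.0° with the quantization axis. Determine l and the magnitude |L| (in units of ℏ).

cos²θ_min = l/(l+1) = 0.5000.
Solving: l = 1.
Then |L| = ℏ√(1·2) = √2 ℏ.

l = 1, |L| = √2 ℏ ≈ 1.414ℏ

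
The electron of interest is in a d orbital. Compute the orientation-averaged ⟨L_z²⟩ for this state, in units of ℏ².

A d state has l = 2.
m_l runs from −2 to 2, i.e. {-2, -1, 0, 1, 2}.
⟨L_z²⟩ = ℏ²·l(l+1)/3 = 2ℏ².

⟨L_z²⟩ = 2 ℏ²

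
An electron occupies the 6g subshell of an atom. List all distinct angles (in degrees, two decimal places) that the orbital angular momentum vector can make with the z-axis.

θ ∈ {26.57°, 47.87°, 63.43°, 77.08°, 90.00°, 102.92°, 116.57°, 132.13°, 153.43°}

For 6g, l = 4.
|L| = √(l(l+1)) ℏ = 2√5 ℏ.
cos θ = m_l/√20 for each m_l ∈ {-4, -3, -2, -1, 0, 1, 2, 3, 4}.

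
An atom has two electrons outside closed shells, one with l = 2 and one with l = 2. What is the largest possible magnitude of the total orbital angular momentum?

|L_tot|_max = 2√5 ℏ ≈ 4.472ℏ

Angular momentum addition gives L = |l₁ − l₂|, …, l₁ + l₂.
So L can be 0, 1, 2, 3, 4.
The largest magnitude corresponds to L = 4: |L_tot| = ℏ√(4·5) = 2√5 ℏ.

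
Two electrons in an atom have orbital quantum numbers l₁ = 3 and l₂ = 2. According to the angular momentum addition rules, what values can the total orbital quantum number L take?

By the triangle rule, |l₁ − l₂| ≤ L ≤ l₁ + l₂.
Allowed values: L = 1, 2, 3, 4, 5.

L = 1, 2, 3, 4, 5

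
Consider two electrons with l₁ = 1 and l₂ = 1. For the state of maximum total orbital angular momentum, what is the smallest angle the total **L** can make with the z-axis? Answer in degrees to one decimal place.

L runs from |1 − 1| = 0 to 1 + 1 = 2.
L ∈ {0, 1, 2}.
The maximum is L = 2, with |L_tot| = ℏ√(2·3) = √6 ℏ.
The minimum angle with z is arccos(2/√6) ≈ 35.3°.

θ_min ≈ 35.3°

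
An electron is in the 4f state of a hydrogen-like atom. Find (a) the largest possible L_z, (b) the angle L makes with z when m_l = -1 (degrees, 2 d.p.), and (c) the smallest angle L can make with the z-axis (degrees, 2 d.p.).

The 4f subshell has l = 3.
L_z,max = lℏ = 3ℏ.
For m_l = -1: cos θ = -1/√12, θ ≈ 106.78°.
cos θ_min = 3/√12, so θ_min ≈ 30.00°.

L_z,max = 3ℏ; θ(m_l=-1) ≈ 106.78°; θ_min ≈ 30.00°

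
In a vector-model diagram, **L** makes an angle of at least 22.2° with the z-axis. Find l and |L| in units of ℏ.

l = 6, |L| = √42 ℏ ≈ 6.481ℏ

cos θ_min = l/√(l(l+1)) = √(l/(l+1)), so l/(l+1) = cos²(22.2°) = 0.8572.
Thus l = 0.8572/(1 − 0.8572) ≈ 6.
Then |L| = ℏ√(6·7) = √42 ℏ.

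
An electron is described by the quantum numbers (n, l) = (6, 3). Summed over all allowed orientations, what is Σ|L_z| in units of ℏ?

The allowed m_l values are -3, -2, -1, 0, 1, 2, 3.
Σ|m_l| = 2(1+2+…+3) = 12.

Σ|L_z| = 12 ℏ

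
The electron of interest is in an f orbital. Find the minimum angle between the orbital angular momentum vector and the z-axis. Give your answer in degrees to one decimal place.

θ_min ≈ 30.0°

For an f orbital, l = 3.
|L| = ℏ√(l(l+1)) = 2√3 ℏ.
The smallest angle corresponds to the largest L_z, i.e. m_l = l = 3, giving L_z = 3ℏ.
cos θ_min = 3/√12, so θ_min ≈ 30.0°.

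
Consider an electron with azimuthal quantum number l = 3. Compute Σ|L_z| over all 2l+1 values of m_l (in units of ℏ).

Σ|L_z| = 12 ℏ

The allowed m_l values are -3, -2, -1, 0, 1, 2, 3.
Σ|m_l| = 2(1+2+…+3) = 12.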